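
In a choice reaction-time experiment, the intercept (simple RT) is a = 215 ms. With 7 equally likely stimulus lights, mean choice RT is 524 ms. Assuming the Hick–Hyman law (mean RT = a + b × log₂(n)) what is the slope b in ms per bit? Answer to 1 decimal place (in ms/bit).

110.1 ms/bit

log₂(7) = 2.8074 bits.
b = (RT − a)/log₂ n = (524 − 215) / 2.8074 = 110.068 ms/bit.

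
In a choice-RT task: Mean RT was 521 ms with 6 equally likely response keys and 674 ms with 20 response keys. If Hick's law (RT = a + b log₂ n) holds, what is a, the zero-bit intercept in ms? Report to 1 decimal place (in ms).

293.3 ms

The slope on a log₂ axis is (674 − 521) / (4.3219 − 2.5850) = 88.085 ms/bit.
Intercept: a = 521 − 88.085·log₂(6) = 293.304 ms.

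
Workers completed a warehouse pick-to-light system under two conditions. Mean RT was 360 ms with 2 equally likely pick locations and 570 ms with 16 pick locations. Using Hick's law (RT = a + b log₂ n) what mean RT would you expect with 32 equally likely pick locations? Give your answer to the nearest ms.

640 ms

Fit slope and intercept:
  b = (570 − 360) / (log₂ 16 − log₂ 2) = 210 / (4 − 1) = 70 ms/bit
  a = 360 − 70 × 1 = 290 ms
Then RT(32) = 290 + 70 × log₂ 32 = 290 + 70 × 5 ≈ 640.000 ms.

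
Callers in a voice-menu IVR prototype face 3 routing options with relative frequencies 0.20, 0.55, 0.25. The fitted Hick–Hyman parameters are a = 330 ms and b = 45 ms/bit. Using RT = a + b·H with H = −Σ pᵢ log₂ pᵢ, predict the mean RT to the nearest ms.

395 ms

Entropy contributions −pᵢ log₂ pᵢ: 0.4644, 0.4744, 0.5000; sum H = 1.4388 bits.
RT = a + bH = 330 + 45·1.4388 = 394.74 ms.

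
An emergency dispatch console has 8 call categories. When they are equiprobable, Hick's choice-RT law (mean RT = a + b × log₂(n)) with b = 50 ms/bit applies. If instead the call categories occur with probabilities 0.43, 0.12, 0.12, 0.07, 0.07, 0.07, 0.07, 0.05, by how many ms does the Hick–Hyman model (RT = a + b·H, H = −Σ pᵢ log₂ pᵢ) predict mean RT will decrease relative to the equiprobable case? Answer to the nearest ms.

Equiprobable entropy H₀ = log₂ 8 = 3.0000 bits.
Skewed entropy H = −Σ pᵢ log₂ pᵢ = 2.5480 bits.
ΔRT = b·(H₀ − H) = 50 × 0.4520 = 22.60 ms.

23 ms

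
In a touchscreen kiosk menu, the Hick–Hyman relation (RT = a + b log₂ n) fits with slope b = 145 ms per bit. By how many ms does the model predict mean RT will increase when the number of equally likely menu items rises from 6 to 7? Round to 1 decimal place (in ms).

Only the slope matters, since a is common to both: ΔRT = b·log₂(n₂/n₁).
log₂(7) − log₂(6) = 2.8074 − 2.5850 = 0.2224.
ΔRT = 145 × 0.2224 = 32.247 ms.

32.2 ms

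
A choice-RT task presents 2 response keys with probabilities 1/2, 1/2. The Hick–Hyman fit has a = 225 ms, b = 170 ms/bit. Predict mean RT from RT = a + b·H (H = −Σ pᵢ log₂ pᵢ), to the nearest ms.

395 ms

Each term −pᵢ log₂ pᵢ: 0.5·1 + 0.5·1; summed, H = 1.000 bits.
Mean RT = a + bH = 225 + 170·1.000 = 395.00 ms.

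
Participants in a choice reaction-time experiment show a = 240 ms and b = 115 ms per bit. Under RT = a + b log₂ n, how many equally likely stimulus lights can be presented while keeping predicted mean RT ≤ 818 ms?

32

115·log₂ n ≤ 818 − 240 = 578, giving log₂ n ≤ 5.0261 and n ≤ 32.584. The largest whole number is 32.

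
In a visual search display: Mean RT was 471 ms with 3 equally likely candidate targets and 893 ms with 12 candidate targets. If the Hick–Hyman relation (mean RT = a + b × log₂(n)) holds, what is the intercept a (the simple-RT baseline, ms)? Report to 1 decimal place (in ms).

The slope on a log₂ axis is (893 − 471) / (3.5850 − 1.5850) = 211.000 ms/bit.
a = RT₁ − b·log₂ n₁ = 471 − 211.000 × 1.5850 = 136.573 ms.

136.6 ms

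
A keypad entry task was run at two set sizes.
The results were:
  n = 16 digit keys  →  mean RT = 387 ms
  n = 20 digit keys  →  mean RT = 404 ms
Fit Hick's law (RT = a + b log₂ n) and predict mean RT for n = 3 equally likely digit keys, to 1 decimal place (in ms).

Solve the two-equation system in a and b:
  b = (404 − 387) / (log₂ 20 − log₂ 16) = 17 / (4.3219 − 4) = 52.807 ms/bit
  a = 387 − 52.807 × 4 = 175.773 ms
Then RT(3) = 175.773 + 52.807 × log₂ 3 = 175.773 + 52.807 × 1.5850 ≈ 259.470 ms.

259.5 ms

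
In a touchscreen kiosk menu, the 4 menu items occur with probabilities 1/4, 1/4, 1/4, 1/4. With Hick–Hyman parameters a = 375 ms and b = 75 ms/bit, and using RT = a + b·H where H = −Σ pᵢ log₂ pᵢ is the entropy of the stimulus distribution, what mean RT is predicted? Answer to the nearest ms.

Each term −pᵢ log₂ pᵢ: 0.25·2 + 0.25·2 + 0.25·2 + 0.25·2; summed, H = 2.000 bits.
Mean RT = a + bH = 375 + 75·2.000 = 525.00 ms.

525 ms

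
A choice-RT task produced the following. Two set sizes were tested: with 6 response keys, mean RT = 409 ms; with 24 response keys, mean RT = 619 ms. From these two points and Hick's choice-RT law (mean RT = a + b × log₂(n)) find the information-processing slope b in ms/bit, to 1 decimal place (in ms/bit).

The slope on a log₂ axis is (619 − 409) / (4.5850 − 2.5850) = 105.000 ms/bit.

105.0 ms/bit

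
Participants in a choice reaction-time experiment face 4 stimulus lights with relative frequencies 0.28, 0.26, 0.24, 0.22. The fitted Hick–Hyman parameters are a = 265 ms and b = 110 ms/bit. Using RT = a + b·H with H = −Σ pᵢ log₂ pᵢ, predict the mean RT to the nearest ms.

H = 0.28·log₂(1/0.28) + 0.26·log₂(1/0.26) + 0.24·log₂(1/0.24) + 0.22·log₂(1/0.22) = 1.9942 bits.
RT = 265 + 110 × 1.9942 = 484.36 ms.

484 ms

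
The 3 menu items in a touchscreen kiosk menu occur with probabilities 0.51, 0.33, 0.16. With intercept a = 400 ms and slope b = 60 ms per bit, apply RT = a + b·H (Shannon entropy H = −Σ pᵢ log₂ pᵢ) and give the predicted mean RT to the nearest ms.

487 ms

H = 0.51·log₂(1/0.51) + 0.33·log₂(1/0.33) + 0.16·log₂(1/0.16) = 1.4463 bits.
RT = 400 + 60 × 1.4463 = 486.78 ms.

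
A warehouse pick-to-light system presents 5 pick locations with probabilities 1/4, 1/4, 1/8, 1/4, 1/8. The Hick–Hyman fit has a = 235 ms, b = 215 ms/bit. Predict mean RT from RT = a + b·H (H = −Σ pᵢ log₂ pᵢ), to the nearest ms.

719 ms

H = −Σ pᵢ log₂ pᵢ = 0.25·2 + 0.25·2 + 0.125·3 + 0.25·2 + 0.125·3 = 2.250 bits.
RT = 235 + 215 × 2.250 = 718.75 ms.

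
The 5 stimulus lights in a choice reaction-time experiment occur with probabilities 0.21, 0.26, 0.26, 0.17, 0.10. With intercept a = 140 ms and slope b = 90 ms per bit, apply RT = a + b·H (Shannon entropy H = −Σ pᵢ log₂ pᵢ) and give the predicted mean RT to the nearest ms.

Entropy contributions −pᵢ log₂ pᵢ: 0.4728, 0.5053, 0.5053, 0.4346, 0.3322; sum H = 2.2502 bits.
RT = a + bH = 140 + 90·2.2502 = 342.52 ms.

343 ms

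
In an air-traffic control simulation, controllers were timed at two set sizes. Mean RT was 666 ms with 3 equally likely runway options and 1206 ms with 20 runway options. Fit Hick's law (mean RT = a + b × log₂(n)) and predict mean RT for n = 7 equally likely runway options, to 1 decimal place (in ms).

With log₂ n on the abscissa the relation is linear; from the two conditions:
  b = (1206 − 666) / (log₂ 20 − log₂ 3) = 540 / (4.3219 − 1.5850) = 197.299 ms/bit
  a = 666 − 197.299 × 1.5850 = 353.289 ms
Then RT(7) = 353.289 + 197.299 × log₂ 7 = 353.289 + 197.299 × 2.8074 ≈ 907.177 ms.

907.2 ms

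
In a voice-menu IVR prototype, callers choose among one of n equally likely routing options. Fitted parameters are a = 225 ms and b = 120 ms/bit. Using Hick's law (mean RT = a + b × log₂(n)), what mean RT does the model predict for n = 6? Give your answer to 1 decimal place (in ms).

535.2 ms

log₂(6) = 2.5850 bits, so RT = 225 + 120 × 2.5850 ≈ 535.196 ms.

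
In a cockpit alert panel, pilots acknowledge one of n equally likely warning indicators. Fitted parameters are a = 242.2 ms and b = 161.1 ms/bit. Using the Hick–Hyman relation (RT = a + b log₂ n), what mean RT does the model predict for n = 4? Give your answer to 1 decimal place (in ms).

564.4 ms

log₂(4) = 2 bits, so RT = 242.2 + 161.1 × 2 ≈ 564.400 ms.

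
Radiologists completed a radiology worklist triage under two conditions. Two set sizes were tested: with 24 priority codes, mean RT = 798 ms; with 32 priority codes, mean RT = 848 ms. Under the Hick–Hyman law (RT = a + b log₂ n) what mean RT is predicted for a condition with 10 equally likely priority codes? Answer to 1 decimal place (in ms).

Fit slope and intercept:
  b = (848 − 798) / (log₂ 32 − log₂ 24) = 50 / (5 − 4.5850) = 120.471 ms/bit
  a = 798 − 120.471 × 4.5850 = 245.645 ms
Then RT(10) = 245.645 + 120.471 × log₂ 10 = 245.645 + 120.471 × 3.3219 ≈ 645.841 ms.

645.8 ms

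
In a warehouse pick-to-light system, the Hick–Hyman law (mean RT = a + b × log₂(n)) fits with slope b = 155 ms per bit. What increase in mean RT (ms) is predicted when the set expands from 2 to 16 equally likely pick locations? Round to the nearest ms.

465 ms

Only the slope matters, since a is common to both: ΔRT = b·log₂(n₂/n₁).
log₂(16) − log₂(2) = log₂(16/2) = log₂(8) = 3.
ΔRT = 155 × 3.0000 = 465.000 ms.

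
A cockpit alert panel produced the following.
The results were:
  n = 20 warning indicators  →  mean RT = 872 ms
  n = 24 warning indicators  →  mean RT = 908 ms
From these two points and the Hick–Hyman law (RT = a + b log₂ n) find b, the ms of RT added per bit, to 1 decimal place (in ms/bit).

The slope on a log₂ axis is (908 − 872) / (4.5850 − 4.3219) = 136.864 ms/bit.

136.9 ms/bit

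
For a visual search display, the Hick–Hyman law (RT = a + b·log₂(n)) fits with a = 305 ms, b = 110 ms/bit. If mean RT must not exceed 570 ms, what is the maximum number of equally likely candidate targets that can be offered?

5

Information budget: (570 − 305)/110 = 2.4091 bits, so n ≤ 2^2.4091 = 5.311 → at most 5.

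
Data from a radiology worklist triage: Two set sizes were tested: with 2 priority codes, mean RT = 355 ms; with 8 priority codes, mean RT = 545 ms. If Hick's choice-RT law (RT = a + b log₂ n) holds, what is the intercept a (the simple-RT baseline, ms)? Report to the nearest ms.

Slope: b = (545 − 355) / (log₂ 8 − log₂ 2) = 190/2.0000 = 95 ms/bit.
Intercept: a = 355 − 95·log₂(2) = 260.000 ms.

260 ms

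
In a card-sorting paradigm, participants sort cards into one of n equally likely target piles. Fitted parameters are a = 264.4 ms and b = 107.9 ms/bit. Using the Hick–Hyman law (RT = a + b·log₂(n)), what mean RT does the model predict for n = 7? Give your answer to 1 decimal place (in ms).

567.3 ms

log₂(7) = 2.8074 bits, so RT = 264.4 + 107.9 × 2.8074 ≈ 567.314 ms.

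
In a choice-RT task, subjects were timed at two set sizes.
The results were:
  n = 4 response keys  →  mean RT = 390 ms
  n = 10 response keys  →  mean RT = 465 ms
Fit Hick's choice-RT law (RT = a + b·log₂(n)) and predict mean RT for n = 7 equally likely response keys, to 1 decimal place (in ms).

435.8 ms

Solve the two-equation system in a and b:
  b = (465 − 390) / (log₂ 10 − log₂ 4) = 75 / (3.3219 − 2) = 56.735 ms/bit
  a = 390 − 56.735 × 2 = 276.529 ms
Then RT(7) = 276.529 + 56.735 × log₂ 7 = 276.529 + 56.735 × 2.8074 ≈ 435.806 ms.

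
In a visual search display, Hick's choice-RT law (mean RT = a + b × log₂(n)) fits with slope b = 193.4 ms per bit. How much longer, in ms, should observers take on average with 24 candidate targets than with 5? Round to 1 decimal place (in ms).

437.7 ms

ΔRT = (a + b log₂ n₂) − (a + b log₂ n₁) = b·(log₂ n₂ − log₂ n₁).
log₂(24) − log₂(5) = 4.5850 − 2.3219 = 2.2630.
ΔRT = 193.4 × 2.2630 = 437.671 ms.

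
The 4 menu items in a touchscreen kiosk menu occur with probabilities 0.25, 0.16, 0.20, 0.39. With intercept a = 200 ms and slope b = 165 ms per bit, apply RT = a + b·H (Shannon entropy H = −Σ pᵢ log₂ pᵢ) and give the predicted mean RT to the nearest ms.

516 ms

H = 0.25·log₂(1/0.25) + 0.16·log₂(1/0.16) + 0.20·log₂(1/0.20) + 0.39·log₂(1/0.39) = 1.9172 bits.
RT = 200 + 165 × 1.9172 = 516.34 ms.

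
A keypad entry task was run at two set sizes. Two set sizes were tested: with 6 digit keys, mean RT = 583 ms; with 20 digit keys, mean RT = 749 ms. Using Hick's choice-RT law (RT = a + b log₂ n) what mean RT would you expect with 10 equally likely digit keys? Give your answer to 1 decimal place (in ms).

653.4 ms

With log₂ n on the abscissa the relation is linear; from the two conditions:
  b = (749 − 583) / (log₂ 20 − log₂ 6) = 166 / (4.3219 − 2.5850) = 95.569 ms/bit
  a = 583 − 95.569 × 2.5850 = 335.958 ms
Then RT(10) = 335.958 + 95.569 × log₂ 10 = 335.958 + 95.569 × 3.3219 ≈ 653.431 ms.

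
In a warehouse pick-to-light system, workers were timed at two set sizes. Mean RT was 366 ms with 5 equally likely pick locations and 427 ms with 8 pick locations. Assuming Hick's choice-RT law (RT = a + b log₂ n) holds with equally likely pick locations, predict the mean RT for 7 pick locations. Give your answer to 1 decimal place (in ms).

409.7 ms

With log₂ n on the abscissa the relation is linear; from the two conditions:
  b = (427 − 366) / (log₂ 8 − log₂ 5) = 61 / (3 − 2.3219) = 89.961 ms/bit
  a = 366 − 89.961 × 2.3219 = 157.117 ms
Then RT(7) = 157.117 + 89.961 × log₂ 7 = 157.117 + 89.961 × 2.8074 ≈ 409.669 ms.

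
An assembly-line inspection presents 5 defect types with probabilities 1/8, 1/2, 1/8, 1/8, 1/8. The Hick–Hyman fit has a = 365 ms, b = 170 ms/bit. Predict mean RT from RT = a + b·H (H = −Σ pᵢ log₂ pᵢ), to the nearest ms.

705 ms

Each term −pᵢ log₂ pᵢ: 0.125·3 + 0.5·1 + 0.125·3 + 0.125·3 + 0.125·3; summed, H = 2.000 bits.
Mean RT = a + bH = 365 + 170·2.000 = 705.00 ms.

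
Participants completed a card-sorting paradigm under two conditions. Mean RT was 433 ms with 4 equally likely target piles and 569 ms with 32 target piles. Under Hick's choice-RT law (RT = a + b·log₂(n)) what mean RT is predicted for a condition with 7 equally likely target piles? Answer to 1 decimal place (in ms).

RT is linear in log₂ n, so two points fix the line:
  b = (569 − 433) / (log₂ 32 − log₂ 4) = 136 / (5 − 2) = 45.333 ms/bit
  a = 433 − 45.333 × 2 = 342.333 ms
Then RT(7) = 342.333 + 45.333 × log₂ 7 = 342.333 + 45.333 × 2.8074 ≈ 469.600 ms.

469.6 ms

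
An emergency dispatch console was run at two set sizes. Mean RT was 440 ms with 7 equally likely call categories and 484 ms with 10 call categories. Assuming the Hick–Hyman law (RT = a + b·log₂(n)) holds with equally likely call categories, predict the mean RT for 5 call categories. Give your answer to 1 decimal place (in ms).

Fit slope and intercept:
  b = (484 − 440) / (log₂ 10 − log₂ 7) = 44 / (3.3219 − 2.8074) = 85.508 ms/bit
  a = 440 − 85.508 × 2.8074 = 199.949 ms
Then RT(5) = 199.949 + 85.508 × log₂ 5 = 199.949 + 85.508 × 2.3219 ≈ 398.492 ms.

398.5 ms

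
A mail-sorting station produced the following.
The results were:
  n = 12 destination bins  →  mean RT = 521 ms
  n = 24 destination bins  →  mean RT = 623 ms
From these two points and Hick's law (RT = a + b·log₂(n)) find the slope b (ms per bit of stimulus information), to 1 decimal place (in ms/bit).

102.0 ms/bit

b = (RT₂ − RT₁)/(log₂ n₂ − log₂ n₁) = (623 − 521)/(4.5850 − 3.5850) = 102.000 ms/bit.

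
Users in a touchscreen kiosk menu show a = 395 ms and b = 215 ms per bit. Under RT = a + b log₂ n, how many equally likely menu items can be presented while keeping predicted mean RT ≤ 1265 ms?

Set 395 + 215·log₂ n ≤ 1265 → log₂ n ≤ (1265 − 395)/215 = 4.0465.
So n ≤ 2^4.0465 = 16.524; the largest integer n is 16.

16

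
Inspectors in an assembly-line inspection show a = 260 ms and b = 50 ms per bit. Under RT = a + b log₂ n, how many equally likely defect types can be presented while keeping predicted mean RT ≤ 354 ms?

50·log₂ n ≤ 354 − 260 = 94, giving log₂ n ≤ 1.8800 and n ≤ 3.681. The largest whole number is 3.

3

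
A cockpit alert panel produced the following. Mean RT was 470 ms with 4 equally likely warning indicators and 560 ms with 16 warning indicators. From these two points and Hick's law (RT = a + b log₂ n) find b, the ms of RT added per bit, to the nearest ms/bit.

Slope: b = (560 − 470) / (log₂ 16 − log₂ 4) = 90/2.0000 = 45 ms/bit.

45 ms/bit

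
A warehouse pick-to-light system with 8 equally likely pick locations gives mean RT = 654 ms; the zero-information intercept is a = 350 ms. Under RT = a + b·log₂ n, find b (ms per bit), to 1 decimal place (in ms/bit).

b = (654 − 350) / log₂(8) = 304 / 3 = 101.333 ms/bit.

101.3 ms/bit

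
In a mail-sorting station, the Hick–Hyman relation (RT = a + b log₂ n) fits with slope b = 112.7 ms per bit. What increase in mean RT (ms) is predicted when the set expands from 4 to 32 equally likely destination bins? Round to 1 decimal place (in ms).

338.1 ms

The intercept a cancels: ΔRT = b·(log₂ n₂ − log₂ n₁) = b·log₂(n₂/n₁).
log₂(32) − log₂(4) = log₂(32/4) = log₂(8) = 3.
ΔRT = 112.7 × 3.0000 = 338.100 ms.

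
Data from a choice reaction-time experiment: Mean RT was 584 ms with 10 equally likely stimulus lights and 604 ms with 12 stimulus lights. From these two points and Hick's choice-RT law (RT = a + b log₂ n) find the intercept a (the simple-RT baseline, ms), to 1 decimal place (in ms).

The slope on a log₂ axis is (604 − 584) / (3.5850 − 3.3219) = 76.036 ms/bit.
Intercept: a = 584 − 76.036·log₂(10) = 331.415 ms.

331.4 ms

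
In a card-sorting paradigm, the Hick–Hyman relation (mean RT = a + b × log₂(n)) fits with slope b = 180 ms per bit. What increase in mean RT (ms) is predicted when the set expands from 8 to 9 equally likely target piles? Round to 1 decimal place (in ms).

Only the slope matters, since a is common to both: ΔRT = b·log₂(n₂/n₁).
log₂(9) − log₂(8) = 3.1699 − 3 = 0.1699.
ΔRT = 180 × 0.1699 = 30.587 ms.

30.6 ms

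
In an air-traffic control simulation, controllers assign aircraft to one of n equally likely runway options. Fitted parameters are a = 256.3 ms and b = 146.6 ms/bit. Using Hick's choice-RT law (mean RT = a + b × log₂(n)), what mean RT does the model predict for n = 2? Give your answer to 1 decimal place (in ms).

log₂(2) = 1 bits, so RT = 256.3 + 146.6 × 1 ≈ 402.900 ms.

402.9 ms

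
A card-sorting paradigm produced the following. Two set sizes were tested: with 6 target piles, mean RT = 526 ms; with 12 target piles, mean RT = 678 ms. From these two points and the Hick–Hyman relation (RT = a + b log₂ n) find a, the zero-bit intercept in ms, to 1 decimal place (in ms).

133.1 ms

b = (RT₂ − RT₁)/(log₂ n₂ − log₂ n₁) = (678 − 526)/(3.5850 − 2.5850) = 152.000 ms/bit.
a = RT₁ − b·log₂ n₁ = 526 − 152.000 × 2.5850 = 133.086 ms.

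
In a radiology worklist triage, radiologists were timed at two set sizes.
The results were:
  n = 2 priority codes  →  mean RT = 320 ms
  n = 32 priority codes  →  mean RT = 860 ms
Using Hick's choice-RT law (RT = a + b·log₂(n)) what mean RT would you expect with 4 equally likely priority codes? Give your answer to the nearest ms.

Fit slope and intercept:
  b = (860 − 320) / (log₂ 32 − log₂ 2) = 540 / (5 − 1) = 135 ms/bit
  a = 320 − 135 × 1 = 185 ms
Then RT(4) = 185 + 135 × log₂ 4 = 185 + 135 × 2 ≈ 455.000 ms.

455 ms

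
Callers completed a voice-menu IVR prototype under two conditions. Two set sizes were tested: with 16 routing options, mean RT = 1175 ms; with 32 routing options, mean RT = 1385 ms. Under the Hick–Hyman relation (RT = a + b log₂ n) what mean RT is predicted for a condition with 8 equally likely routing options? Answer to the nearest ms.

965 ms

RT is linear in log₂ n, so two points fix the line:
  b = (1385 − 1175) / (log₂ 32 − log₂ 16) = 210 / (5 − 4) = 210 ms/bit
  a = 1175 − 210 × 4 = 335 ms
Then RT(8) = 335 + 210 × log₂ 8 = 335 + 210 × 3 ≈ 965.000 ms.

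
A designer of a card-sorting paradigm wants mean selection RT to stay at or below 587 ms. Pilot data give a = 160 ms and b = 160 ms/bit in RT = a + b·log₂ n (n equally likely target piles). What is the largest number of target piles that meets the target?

Information budget: (587 − 160)/160 = 2.6688 bits, so n ≤ 2^2.6688 = 6.359 → at most 6.

6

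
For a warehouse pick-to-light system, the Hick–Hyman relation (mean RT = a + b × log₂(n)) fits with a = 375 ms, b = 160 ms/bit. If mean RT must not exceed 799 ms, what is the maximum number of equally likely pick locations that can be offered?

160·log₂ n ≤ 799 − 375 = 424, giving log₂ n ≤ 2.6500 and n ≤ 6.277. The largest whole number is 6.

6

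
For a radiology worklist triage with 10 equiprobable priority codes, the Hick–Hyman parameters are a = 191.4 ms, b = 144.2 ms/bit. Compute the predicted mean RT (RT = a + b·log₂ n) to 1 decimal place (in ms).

log₂(10) = 3.3219 bits, so RT = 191.4 + 144.2 × 3.3219 ≈ 670.422 ms.

670.4 ms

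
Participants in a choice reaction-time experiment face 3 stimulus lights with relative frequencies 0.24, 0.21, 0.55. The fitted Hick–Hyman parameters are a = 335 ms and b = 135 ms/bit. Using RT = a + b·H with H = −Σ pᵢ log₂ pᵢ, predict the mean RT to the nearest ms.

530 ms

Entropy contributions −pᵢ log₂ pᵢ: 0.4941, 0.4728, 0.4744; sum H = 1.4413 bits.
RT = a + bH = 335 + 135·1.4413 = 529.58 ms.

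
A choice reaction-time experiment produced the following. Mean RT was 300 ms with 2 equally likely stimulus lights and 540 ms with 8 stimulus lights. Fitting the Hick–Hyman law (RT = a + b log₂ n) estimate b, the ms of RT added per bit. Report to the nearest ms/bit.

120 ms/bit

Slope: b = (540 − 300) / (log₂ 8 − log₂ 2) = 240/2.0000 = 120 ms/bit.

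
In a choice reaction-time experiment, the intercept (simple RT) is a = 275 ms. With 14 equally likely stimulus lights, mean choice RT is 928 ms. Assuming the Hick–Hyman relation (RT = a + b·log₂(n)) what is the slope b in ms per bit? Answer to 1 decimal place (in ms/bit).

171.5 ms/bit

log₂(14) = 3.8074 bits.
b = (RT − a)/log₂ n = (928 − 275) / 3.8074 = 171.510 ms/bit.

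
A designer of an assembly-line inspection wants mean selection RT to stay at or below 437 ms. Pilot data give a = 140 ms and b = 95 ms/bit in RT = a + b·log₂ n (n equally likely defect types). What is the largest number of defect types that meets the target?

8

Information budget: (437 − 140)/95 = 3.1263 bits, so n ≤ 2^3.1263 = 8.732 → at most 8.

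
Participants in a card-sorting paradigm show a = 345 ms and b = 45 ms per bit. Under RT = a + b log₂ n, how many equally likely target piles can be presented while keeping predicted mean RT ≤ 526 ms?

Information budget: (526 − 345)/45 = 4.0222 bits, so n ≤ 2^4.0222 = 16.248 → at most 16.

16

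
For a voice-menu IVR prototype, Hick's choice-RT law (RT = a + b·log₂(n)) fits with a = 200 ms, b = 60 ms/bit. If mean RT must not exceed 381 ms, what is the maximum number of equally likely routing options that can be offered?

60·log₂ n ≤ 381 − 200 = 181, giving log₂ n ≤ 3.0167 and n ≤ 8.093. The largest whole number is 8.

8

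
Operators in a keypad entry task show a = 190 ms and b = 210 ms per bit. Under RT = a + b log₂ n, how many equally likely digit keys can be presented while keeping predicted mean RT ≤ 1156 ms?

210·log₂ n ≤ 1156 − 190 = 966, giving log₂ n ≤ 4.6000 and n ≤ 24.251. The largest whole number is 24.

24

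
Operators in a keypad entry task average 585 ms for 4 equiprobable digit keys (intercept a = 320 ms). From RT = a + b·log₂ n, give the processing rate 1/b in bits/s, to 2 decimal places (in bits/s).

Choice component = 585 − 320 = 265 ms over log₂(4) = 2 bits.
b = 265 / 2 = 132.500 ms/bit, so 1/b = 7.547 bits/s.

7.55 bits/s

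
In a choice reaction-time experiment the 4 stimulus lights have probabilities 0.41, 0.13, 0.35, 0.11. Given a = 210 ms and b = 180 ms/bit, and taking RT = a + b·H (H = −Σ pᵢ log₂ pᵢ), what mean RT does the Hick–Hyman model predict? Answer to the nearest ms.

H = 0.41·log₂(1/0.41) + 0.13·log₂(1/0.13) + 0.35·log₂(1/0.35) + 0.11·log₂(1/0.11) = 1.7904 bits.
RT = 210 + 180 × 1.7904 = 532.27 ms.

532 ms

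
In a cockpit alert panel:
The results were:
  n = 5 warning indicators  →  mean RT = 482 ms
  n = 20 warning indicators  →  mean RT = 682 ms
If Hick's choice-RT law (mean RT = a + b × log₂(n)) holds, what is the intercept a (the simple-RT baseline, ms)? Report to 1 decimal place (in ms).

249.8 ms

The slope on a log₂ axis is (682 − 482) / (4.3219 − 2.3219) = 100.000 ms/bit.
Intercept: a = 482 − 100.000·log₂(5) = 249.807 ms.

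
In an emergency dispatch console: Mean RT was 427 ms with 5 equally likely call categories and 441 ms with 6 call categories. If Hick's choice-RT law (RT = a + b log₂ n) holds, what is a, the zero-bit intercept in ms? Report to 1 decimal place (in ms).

303.4 ms

b = (RT₂ − RT₁)/(log₂ n₂ − log₂ n₁) = (441 − 427)/(2.5850 − 2.3219) = 53.225 ms/bit.
a = RT₁ − b·log₂ n₁ = 427 − 53.225 × 2.3219 = 303.415 ms.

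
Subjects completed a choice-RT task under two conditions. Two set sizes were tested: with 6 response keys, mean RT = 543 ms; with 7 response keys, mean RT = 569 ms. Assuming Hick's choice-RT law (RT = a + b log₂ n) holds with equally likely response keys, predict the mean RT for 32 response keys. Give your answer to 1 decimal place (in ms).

Fit slope and intercept:
  b = (569 − 543) / (log₂ 7 − log₂ 6) = 26 / (2.8074 − 2.5850) = 116.910 ms/bit
  a = 543 − 116.910 × 2.5850 = 240.791 ms
Then RT(32) = 240.791 + 116.910 × log₂ 32 = 240.791 + 116.910 × 5 ≈ 825.343 ms.

825.3 ms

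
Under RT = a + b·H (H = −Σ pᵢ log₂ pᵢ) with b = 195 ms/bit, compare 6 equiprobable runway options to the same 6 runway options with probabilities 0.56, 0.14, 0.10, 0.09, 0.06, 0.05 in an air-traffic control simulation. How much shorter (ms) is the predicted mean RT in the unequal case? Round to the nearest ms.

120 ms

The RT saving is b·ΔH. Equiprobable H₀ = log₂(6) = 2.5850 bits; with the given probabilities H = 1.9700 bits.
b·(H₀ − H) = 195 × (2.5850 − 1.9700) = 119.91 ms.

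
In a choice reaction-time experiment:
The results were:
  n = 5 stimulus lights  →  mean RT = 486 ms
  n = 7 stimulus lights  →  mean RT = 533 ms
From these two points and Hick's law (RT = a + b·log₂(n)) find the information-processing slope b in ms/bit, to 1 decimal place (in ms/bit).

96.8 ms/bit

The slope on a log₂ axis is (533 − 486) / (2.8074 − 2.3219) = 96.822 ms/bit.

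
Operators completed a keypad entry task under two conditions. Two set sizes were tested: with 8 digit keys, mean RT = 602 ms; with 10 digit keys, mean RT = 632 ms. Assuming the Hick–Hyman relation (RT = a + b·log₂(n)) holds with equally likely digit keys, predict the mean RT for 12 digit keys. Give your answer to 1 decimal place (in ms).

Fit slope and intercept:
  b = (632 − 602) / (log₂ 10 − log₂ 8) = 30 / (3.3219 − 3) = 93.189 ms/bit
  a = 602 − 93.189 × 3 = 322.434 ms
Then RT(12) = 322.434 + 93.189 × log₂ 12 = 322.434 + 93.189 × 3.5850 ≈ 656.512 ms.

656.5 ms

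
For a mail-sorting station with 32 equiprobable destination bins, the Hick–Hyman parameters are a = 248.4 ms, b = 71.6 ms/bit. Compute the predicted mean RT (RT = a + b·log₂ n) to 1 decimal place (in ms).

log₂(32) = 5 bits, so RT = 248.4 + 71.6 × 5 ≈ 606.400 ms.

606.4 ms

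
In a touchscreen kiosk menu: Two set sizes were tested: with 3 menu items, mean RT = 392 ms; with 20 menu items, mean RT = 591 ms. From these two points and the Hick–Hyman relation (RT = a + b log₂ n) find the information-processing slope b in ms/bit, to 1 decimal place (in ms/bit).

72.7 ms/bit

Slope: b = (591 − 392) / (log₂ 20 − log₂ 3) = 199/2.7370 = 72.708 ms/bit.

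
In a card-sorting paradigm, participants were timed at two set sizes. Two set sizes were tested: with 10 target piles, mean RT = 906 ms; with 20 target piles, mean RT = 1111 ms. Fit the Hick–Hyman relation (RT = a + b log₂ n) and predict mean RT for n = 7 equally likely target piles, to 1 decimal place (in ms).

800.5 ms

Fit slope and intercept:
  b = (1111 − 906) / (log₂ 20 − log₂ 10) = 205 / (4.3219 − 3.3219) = 205.000 ms/bit
  a = 906 − 205.000 × 3.3219 = 225.005 ms
Then RT(7) = 225.005 + 205.000 × log₂ 7 = 225.005 + 205.000 × 2.8074 ≈ 800.512 ms.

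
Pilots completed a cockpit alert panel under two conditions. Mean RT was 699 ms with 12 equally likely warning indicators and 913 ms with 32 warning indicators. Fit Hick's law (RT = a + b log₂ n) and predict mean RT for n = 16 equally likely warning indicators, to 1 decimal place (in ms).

RT is linear in log₂ n, so two points fix the line:
  b = (913 − 699) / (log₂ 32 − log₂ 12) = 214 / (5 − 3.5850) = 151.233 ms/bit
  a = 699 − 151.233 × 3.5850 = 156.836 ms
Then RT(16) = 156.836 + 151.233 × log₂ 16 = 156.836 + 151.233 × 4 ≈ 761.767 ms.

761.8 ms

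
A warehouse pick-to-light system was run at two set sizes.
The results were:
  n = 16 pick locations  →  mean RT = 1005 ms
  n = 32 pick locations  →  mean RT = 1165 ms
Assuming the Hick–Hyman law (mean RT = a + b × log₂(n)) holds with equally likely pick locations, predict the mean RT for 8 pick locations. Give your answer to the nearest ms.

With log₂ n on the abscissa the relation is linear; from the two conditions:
  b = (1165 − 1005) / (log₂ 32 − log₂ 16) = 160 / (5 − 4) = 160 ms/bit
  a = 1005 − 160 × 4 = 365 ms
Then RT(8) = 365 + 160 × log₂ 8 = 365 + 160 × 3 ≈ 845.000 ms.

845 ms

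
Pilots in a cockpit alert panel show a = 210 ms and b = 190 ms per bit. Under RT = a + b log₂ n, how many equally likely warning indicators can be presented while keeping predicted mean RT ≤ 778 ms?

7

Information budget: (778 − 210)/190 = 2.9895 bits, so n ≤ 2^2.9895 = 7.942 → at most 7.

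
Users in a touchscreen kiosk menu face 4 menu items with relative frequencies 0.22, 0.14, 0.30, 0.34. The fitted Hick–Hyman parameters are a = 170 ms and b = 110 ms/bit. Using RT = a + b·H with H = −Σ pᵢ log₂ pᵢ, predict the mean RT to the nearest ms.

382 ms

H = 0.22·log₂(1/0.22) + 0.14·log₂(1/0.14) + 0.30·log₂(1/0.30) + 0.34·log₂(1/0.34) = 1.9279 bits.
RT = 170 + 110 × 1.9279 = 382.07 ms.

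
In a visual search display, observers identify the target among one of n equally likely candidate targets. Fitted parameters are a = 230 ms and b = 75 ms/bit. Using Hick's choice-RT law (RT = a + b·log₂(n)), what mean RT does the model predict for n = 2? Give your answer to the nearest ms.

305 ms

log₂(2) = 1 bits, so RT = 230 + 75 × 1 ≈ 305.000 ms.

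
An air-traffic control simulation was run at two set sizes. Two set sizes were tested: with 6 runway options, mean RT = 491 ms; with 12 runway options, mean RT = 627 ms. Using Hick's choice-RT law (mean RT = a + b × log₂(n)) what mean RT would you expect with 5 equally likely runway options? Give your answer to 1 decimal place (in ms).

455.2 ms

RT is linear in log₂ n, so two points fix the line:
  b = (627 − 491) / (log₂ 12 − log₂ 6) = 136 / (3.5850 − 2.5850) = 136.000 ms/bit
  a = 491 − 136.000 × 2.5850 = 139.445 ms
Then RT(5) = 139.445 + 136.000 × log₂ 5 = 139.445 + 136.000 × 2.3219 ≈ 455.227 ms.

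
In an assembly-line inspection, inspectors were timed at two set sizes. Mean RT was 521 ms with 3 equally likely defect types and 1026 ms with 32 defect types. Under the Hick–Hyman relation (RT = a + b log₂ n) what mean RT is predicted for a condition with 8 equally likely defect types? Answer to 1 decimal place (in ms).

730.2 ms

With log₂ n on the abscissa the relation is linear; from the two conditions:
  b = (1026 − 521) / (log₂ 32 − log₂ 3) = 505 / (5 − 1.5850) = 147.875 ms/bit
  a = 521 − 147.875 × 1.5850 = 286.623 ms
Then RT(8) = 286.623 + 147.875 × log₂ 8 = 286.623 + 147.875 × 3 ≈ 730.249 ms.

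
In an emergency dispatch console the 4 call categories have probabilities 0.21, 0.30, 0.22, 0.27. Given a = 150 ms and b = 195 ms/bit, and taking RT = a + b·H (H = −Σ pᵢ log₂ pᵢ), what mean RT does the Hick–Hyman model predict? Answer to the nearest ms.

H = 0.21·log₂(1/0.21) + 0.30·log₂(1/0.30) + 0.22·log₂(1/0.22) + 0.27·log₂(1/0.27) = 1.9845 bits.
RT = 150 + 195 × 1.9845 = 536.98 ms.

537 ms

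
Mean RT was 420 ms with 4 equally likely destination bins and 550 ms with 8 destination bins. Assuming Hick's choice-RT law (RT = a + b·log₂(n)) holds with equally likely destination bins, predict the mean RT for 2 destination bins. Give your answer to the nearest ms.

290 ms

RT is linear in log₂ n, so two points fix the line:
  b = (550 − 420) / (log₂ 8 − log₂ 4) = 130 / (3 − 2) = 130 ms/bit
  a = 420 − 130 × 2 = 160 ms
Then RT(2) = 160 + 130 × log₂ 2 = 160 + 130 × 1 ≈ 290.000 ms.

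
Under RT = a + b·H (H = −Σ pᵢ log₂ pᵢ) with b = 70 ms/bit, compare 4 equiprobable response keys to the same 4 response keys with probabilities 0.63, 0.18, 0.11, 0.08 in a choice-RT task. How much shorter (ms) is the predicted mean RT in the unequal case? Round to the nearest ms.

35 ms

The RT saving is b·ΔH. Equiprobable H₀ = log₂(4) = 2.0000 bits; with the given probabilities H = 1.5070 bits.
b·(H₀ − H) = 70 × (2.0000 − 1.5070) = 34.51 ms.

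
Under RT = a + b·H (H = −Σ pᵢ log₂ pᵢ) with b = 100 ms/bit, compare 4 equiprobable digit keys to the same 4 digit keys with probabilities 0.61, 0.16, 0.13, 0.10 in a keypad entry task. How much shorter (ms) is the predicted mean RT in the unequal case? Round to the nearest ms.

Equiprobable entropy H₀ = log₂ 4 = 2.0000 bits.
Skewed entropy H = −Σ pᵢ log₂ pᵢ = 1.5729 bits.
ΔRT = b·(H₀ − H) = 100 × 0.4271 = 42.71 ms.

43 ms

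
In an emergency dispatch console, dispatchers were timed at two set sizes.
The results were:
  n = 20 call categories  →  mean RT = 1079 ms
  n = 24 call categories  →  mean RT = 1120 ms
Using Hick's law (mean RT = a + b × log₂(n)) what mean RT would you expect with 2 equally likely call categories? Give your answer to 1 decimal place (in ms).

With log₂ n on the abscissa the relation is linear; from the two conditions:
  b = (1120 − 1079) / (log₂ 24 − log₂ 20) = 41 / (4.5850 − 4.3219) = 155.873 ms/bit
  a = 1079 − 155.873 × 4.3219 = 405.327 ms
Then RT(2) = 405.327 + 155.873 × log₂ 2 = 405.327 + 155.873 × 1 ≈ 561.201 ms.

561.2 ms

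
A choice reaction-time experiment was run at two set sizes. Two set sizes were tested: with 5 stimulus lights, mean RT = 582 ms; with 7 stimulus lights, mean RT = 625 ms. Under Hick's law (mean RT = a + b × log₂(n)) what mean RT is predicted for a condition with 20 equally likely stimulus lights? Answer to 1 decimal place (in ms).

With log₂ n on the abscissa the relation is linear; from the two conditions:
  b = (625 − 582) / (log₂ 7 − log₂ 5) = 43 / (2.8074 − 2.3219) = 88.582 ms/bit
  a = 582 − 88.582 × 2.3219 = 376.319 ms
Then RT(20) = 376.319 + 88.582 × log₂ 20 = 376.319 + 88.582 × 4.3219 ≈ 759.164 ms.

759.2 ms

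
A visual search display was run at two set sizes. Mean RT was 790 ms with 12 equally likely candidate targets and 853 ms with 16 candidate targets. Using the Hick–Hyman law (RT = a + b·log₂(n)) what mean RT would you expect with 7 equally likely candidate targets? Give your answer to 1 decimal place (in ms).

Solve the two-equation system in a and b:
  b = (853 − 790) / (log₂ 16 − log₂ 12) = 63 / (4 − 3.5850) = 151.794 ms/bit
  a = 790 − 151.794 × 3.5850 = 245.826 ms
Then RT(7) = 245.826 + 151.794 × log₂ 7 = 245.826 + 151.794 × 2.8074 ≈ 671.964 ms.

672.0 ms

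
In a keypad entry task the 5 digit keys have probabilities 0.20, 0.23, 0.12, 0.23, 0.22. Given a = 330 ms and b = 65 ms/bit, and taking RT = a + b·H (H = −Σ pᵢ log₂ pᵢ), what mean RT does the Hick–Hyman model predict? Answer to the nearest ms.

Entropy contributions −pᵢ log₂ pᵢ: 0.4644, 0.4877, 0.3671, 0.4877, 0.4806; sum H = 2.2874 bits.
RT = a + bH = 330 + 65·2.2874 = 478.68 ms.

479 ms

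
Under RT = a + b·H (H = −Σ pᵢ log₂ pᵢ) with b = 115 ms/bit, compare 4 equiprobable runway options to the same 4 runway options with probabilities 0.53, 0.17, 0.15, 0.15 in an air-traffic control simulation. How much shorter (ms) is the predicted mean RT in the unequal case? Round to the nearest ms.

Equiprobable entropy H₀ = log₂ 4 = 2.0000 bits.
Skewed entropy H = −Σ pᵢ log₂ pᵢ = 1.7411 bits.
ΔRT = b·(H₀ − H) = 115 × 0.2589 = 29.77 ms.

30 ms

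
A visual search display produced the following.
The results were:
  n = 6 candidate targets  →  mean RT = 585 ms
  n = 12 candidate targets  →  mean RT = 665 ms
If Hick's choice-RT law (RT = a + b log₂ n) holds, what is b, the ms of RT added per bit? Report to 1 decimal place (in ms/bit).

80.0 ms/bit

b = (RT₂ − RT₁)/(log₂ n₂ − log₂ n₁) = (665 − 585)/(3.5850 − 2.5850) = 80.000 ms/bit.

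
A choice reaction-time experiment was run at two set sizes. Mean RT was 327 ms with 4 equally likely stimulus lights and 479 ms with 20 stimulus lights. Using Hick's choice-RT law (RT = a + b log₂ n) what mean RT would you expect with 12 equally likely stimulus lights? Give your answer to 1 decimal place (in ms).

Fit slope and intercept:
  b = (479 − 327) / (log₂ 20 − log₂ 4) = 152 / (4.3219 − 2) = 65.463 ms/bit
  a = 327 − 65.463 × 2 = 196.074 ms
Then RT(12) = 196.074 + 65.463 × log₂ 12 = 196.074 + 65.463 × 3.5850 ≈ 430.756 ms.

430.8 ms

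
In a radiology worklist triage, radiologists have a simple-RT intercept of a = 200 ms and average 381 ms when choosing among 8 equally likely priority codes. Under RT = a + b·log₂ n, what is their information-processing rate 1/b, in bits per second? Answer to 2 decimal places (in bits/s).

16.57 bits/s

Choice component = 381 − 200 = 181 ms over log₂(8) = 3 bits.
b = 181 / 3 = 60.333 ms/bit, so 1/b = 16.575 bits/s.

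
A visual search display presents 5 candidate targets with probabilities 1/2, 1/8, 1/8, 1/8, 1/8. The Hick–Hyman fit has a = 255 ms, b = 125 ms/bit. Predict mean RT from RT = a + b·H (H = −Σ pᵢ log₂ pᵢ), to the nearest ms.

Each term −pᵢ log₂ pᵢ: 0.5·1 + 0.125·3 + 0.125·3 + 0.125·3 + 0.125·3; summed, H = 2.000 bits.
Mean RT = a + bH = 255 + 125·2.000 = 505.00 ms.

505 ms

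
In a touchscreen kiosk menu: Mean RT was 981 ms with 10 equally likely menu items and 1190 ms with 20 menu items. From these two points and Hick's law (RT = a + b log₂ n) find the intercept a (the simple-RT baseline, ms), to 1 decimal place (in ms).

286.7 ms

The slope on a log₂ axis is (1190 − 981) / (4.3219 − 3.3219) = 209.000 ms/bit.
a = RT₁ − b·log₂ n₁ = 981 − 209.000 × 3.3219 = 286.717 ms.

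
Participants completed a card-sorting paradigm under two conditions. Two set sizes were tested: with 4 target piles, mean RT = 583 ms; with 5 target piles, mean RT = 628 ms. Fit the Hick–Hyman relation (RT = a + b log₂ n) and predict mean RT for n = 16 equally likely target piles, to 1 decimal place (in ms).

Solve the two-equation system in a and b:
  b = (628 − 583) / (log₂ 5 − log₂ 4) = 45 / (2.3219 − 2) = 139.783 ms/bit
  a = 583 − 139.783 × 2 = 303.434 ms
Then RT(16) = 303.434 + 139.783 × log₂ 16 = 303.434 + 139.783 × 4 ≈ 862.566 ms.

862.6 ms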